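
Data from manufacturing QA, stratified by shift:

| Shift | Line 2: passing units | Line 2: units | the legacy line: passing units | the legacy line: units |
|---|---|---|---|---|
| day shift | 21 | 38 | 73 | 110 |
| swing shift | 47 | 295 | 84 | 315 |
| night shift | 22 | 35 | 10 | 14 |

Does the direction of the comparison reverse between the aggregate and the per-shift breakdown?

No

Day shift: Line 2 21/38 = 55.3%, the legacy line 73/110 = 66.4% → the legacy line
Swing shift: Line 2 47/295 = 15.9%, the legacy line 84/315 = 26.7% → the legacy line
Night shift: Line 2 22/35 = 62.9%, the legacy line 10/14 = 71.4% → the legacy line
Overall: Line 2 90/368 = 24.5%, the legacy line 167/439 = 38.0% → the legacy line
The legacy line wins overall and in every shift group — no reversal.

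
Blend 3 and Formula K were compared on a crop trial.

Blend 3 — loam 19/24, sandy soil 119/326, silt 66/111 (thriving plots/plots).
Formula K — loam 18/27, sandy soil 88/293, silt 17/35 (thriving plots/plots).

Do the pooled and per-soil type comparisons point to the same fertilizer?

Loam: Blend 3 19/24 = 79.2%, Formula K 18/27 = 66.7% → Blend 3
Sandy soil: Blend 3 119/326 = 36.5%, Formula K 88/293 = 30.0% → Blend 3
Silt: Blend 3 66/111 = 59.5%, Formula K 17/35 = 48.6% → Blend 3
Overall: Blend 3 204/461 = 44.3%, Formula K 123/355 = 34.6% → Blend 3
Blend 3 wins overall and in every soil group — no reversal.

Yes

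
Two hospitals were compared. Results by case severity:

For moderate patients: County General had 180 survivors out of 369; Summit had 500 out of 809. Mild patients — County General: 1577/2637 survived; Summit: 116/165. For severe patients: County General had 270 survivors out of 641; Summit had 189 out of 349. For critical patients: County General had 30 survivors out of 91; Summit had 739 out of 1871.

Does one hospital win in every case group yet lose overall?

Yes

Moderate: County General 180/369 = 48.8%, Summit 500/809 = 61.8% → Summit
Mild: County General 1577/2637 = 59.8%, Summit 116/165 = 70.3% → Summit
Severe: County General 270/641 = 42.1%, Summit 189/349 = 54.2% → Summit
Critical: County General 30/91 = 33.0%, Summit 739/1871 = 39.5% → Summit
Overall: County General 2057/3738 = 55.0%, Summit 1544/3194 = 48.3% → County General
Summit wins each case group but County General wins overall — the comparison reverses. Summit's patients skew toward critical, which has a lower base rate.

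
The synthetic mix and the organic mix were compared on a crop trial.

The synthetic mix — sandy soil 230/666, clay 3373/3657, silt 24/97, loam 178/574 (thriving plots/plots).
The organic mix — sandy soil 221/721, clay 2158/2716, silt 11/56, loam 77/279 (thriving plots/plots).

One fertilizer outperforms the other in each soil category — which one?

the synthetic mix

Sandy soil: the synthetic mix 230/666 = 34.5%, the organic mix 221/721 = 30.7% → the synthetic mix
Clay: the synthetic mix 3373/3657 = 92.2%, the organic mix 2158/2716 = 79.5% → the synthetic mix
Silt: the synthetic mix 24/97 = 24.7%, the organic mix 11/56 = 19.6% → the synthetic mix
Loam: the synthetic mix 178/574 = 31.0%, the organic mix 77/279 = 27.6% → the synthetic mix
The synthetic mix has the higher rate in all 4 groups.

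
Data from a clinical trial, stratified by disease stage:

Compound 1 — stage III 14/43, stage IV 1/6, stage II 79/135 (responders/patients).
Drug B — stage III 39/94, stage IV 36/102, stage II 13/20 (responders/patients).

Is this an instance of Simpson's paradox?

Stage III: Compound 1 14/43 = 32.6%, Drug B 39/94 = 41.5% → Drug B
Stage IV: Compound 1 1/6 = 16.7%, Drug B 36/102 = 35.3% → Drug B
Stage II: Compound 1 79/135 = 58.5%, Drug B 13/20 = 65.0% → Drug B
Overall: Compound 1 94/184 = 51.1%, Drug B 88/216 = 40.7% → Compound 1
Drug B wins each disease group but Compound 1 wins overall — the comparison reverses. Drug B's patients skew toward stage IV, which has a lower base rate.

Yes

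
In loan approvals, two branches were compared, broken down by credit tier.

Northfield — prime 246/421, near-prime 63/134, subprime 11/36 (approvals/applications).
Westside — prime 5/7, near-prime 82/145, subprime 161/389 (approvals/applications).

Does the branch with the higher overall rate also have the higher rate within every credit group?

Prime: Northfield 246/421 = 58.4%, Westside 5/7 = 71.4% → Westside
Near-prime: Northfield 63/134 = 47.0%, Westside 82/145 = 56.6% → Westside
Subprime: Northfield 11/36 = 30.6%, Westside 161/389 = 41.4% → Westside
Overall: Northfield 320/591 = 54.1%, Westside 248/541 = 45.8% → Northfield
Westside wins each credit group but Northfield wins overall — the comparison reverses. Westside's applications skew toward subprime, which has a lower base rate.

No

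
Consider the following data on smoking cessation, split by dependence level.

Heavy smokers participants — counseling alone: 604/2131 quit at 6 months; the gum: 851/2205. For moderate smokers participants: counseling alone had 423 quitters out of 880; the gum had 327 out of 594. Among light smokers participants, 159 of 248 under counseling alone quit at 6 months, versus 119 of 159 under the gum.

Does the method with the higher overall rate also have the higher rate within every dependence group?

Yes

Heavy smokers: counseling alone 604/2131 = 28.3%, the gum 851/2205 = 38.6% → the gum
Moderate smokers: counseling alone 423/880 = 48.1%, the gum 327/594 = 55.1% → the gum
Light smokers: counseling alone 159/248 = 64.1%, the gum 119/159 = 74.8% → the gum
Overall: counseling alone 1186/3259 = 36.4%, the gum 1297/2958 = 43.8% → the gum
The gum wins overall and in every dependence group — no reversal.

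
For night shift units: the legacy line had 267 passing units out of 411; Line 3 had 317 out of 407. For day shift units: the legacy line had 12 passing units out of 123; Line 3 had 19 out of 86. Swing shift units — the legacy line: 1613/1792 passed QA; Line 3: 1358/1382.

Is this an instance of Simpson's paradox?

No

Night shift: the legacy line 267/411 = 65.0%, Line 3 317/407 = 77.9% → Line 3
Day shift: the legacy line 12/123 = 9.8%, Line 3 19/86 = 22.1% → Line 3
Swing shift: the legacy line 1613/1792 = 90.0%, Line 3 1358/1382 = 98.3% → Line 3
Overall: the legacy line 1892/2326 = 81.3%, Line 3 1694/1875 = 90.3% → Line 3
Line 3 wins overall and in every shift group — no reversal.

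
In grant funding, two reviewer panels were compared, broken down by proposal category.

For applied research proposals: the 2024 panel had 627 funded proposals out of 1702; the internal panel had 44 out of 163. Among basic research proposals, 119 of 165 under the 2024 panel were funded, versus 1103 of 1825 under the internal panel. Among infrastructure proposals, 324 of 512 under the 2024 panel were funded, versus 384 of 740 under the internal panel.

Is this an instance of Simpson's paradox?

Yes

Applied research: the 2024 panel 627/1702 = 36.8%, the internal panel 44/163 = 27.0% → the 2024 panel
Basic research: the 2024 panel 119/165 = 72.1%, the internal panel 1103/1825 = 60.4% → the 2024 panel
Infrastructure: the 2024 panel 324/512 = 63.3%, the internal panel 384/740 = 51.9% → the 2024 panel
Overall: the 2024 panel 1070/2379 = 45.0%, the internal panel 1531/2728 = 56.1% → the internal panel
The 2024 panel wins each proposal group but the internal panel wins overall — the comparison reverses. The 2024 panel's proposals skew toward applied research, which has a lower base rate.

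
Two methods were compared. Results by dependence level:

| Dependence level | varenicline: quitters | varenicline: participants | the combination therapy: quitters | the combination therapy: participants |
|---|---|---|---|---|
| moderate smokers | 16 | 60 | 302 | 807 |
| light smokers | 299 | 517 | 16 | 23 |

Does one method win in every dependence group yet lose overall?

Yes

Moderate smokers: varenicline 16/60 = 26.7%, the combination therapy 302/807 = 37.4% → the combination therapy
Light smokers: varenicline 299/517 = 57.8%, the combination therapy 16/23 = 69.6% → the combination therapy
Overall: varenicline 315/577 = 54.6%, the combination therapy 318/830 = 38.3% → varenicline
The combination therapy wins each dependence group but varenicline wins overall — the comparison reverses. The combination therapy's participants skew toward moderate smokers, which has a lower base rate.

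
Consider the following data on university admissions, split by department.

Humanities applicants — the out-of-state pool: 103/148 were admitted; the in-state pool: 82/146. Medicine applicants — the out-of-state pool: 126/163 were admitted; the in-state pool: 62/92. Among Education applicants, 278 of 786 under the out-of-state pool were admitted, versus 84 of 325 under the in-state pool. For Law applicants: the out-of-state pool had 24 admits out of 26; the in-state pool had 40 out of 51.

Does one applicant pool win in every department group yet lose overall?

No

Humanities: the out-of-state pool 103/148 = 69.6%, the in-state pool 82/146 = 56.2% → the out-of-state pool
Medicine: the out-of-state pool 126/163 = 77.3%, the in-state pool 62/92 = 67.4% → the out-of-state pool
Education: the out-of-state pool 278/786 = 35.4%, the in-state pool 84/325 = 25.8% → the out-of-state pool
Law: the out-of-state pool 24/26 = 92.3%, the in-state pool 40/51 = 78.4% → the out-of-state pool
Overall: the out-of-state pool 531/1123 = 47.3%, the in-state pool 268/614 = 43.6% → the out-of-state pool
The out-of-state pool wins overall and in every department group — no reversal.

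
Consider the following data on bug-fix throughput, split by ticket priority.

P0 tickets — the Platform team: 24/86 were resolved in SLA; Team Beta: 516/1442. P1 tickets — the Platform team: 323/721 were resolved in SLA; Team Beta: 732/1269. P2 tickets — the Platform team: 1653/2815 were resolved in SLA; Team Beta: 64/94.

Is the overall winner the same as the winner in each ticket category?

No

P0: the Platform team 24/86 = 27.9%, Team Beta 516/1442 = 35.8% → Team Beta
P1: the Platform team 323/721 = 44.8%, Team Beta 732/1269 = 57.7% → Team Beta
P2: the Platform team 1653/2815 = 58.7%, Team Beta 64/94 = 68.1% → Team Beta
Overall: the Platform team 2000/3622 = 55.2%, Team Beta 1312/2805 = 46.8% → the Platform team
Team Beta wins each ticket group but the Platform team wins overall — the comparison reverses. Team Beta's tickets skew toward P0, which has a lower base rate.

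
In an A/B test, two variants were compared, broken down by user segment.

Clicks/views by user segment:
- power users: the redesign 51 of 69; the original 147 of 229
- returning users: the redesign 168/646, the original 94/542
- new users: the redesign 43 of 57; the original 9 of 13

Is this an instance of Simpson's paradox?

No

Power users: the redesign 51/69 = 73.9%, the original 147/229 = 64.2% → the redesign
Returning users: the redesign 168/646 = 26.0%, the original 94/542 = 17.3% → the redesign
New users: the redesign 43/57 = 75.4%, the original 9/13 = 69.2% → the redesign
Overall: the redesign 262/772 = 33.9%, the original 250/784 = 31.9% → the redesign
The redesign wins overall and in every user group — no reversal.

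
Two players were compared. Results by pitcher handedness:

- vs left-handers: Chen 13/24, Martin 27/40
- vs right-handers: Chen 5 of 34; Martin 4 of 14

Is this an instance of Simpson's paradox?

No

Vs left-handers: Chen 13/24 = 54.2%, Martin 27/40 = 67.5% → Martin
Vs right-handers: Chen 5/34 = 14.7%, Martin 4/14 = 28.6% → Martin
Overall: Chen 18/58 = 31.0%, Martin 31/54 = 57.4% → Martin
Martin wins overall and in every pitcher group — no reversal.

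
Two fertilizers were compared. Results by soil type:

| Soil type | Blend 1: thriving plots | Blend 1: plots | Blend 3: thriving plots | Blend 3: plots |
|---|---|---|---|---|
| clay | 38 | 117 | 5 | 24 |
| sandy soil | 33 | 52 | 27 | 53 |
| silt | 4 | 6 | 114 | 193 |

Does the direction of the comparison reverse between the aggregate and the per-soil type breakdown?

Yes

Clay: Blend 1 38/117 = 32.5%, Blend 3 5/24 = 20.8% → Blend 1
Sandy soil: Blend 1 33/52 = 63.5%, Blend 3 27/53 = 50.9% → Blend 1
Silt: Blend 1 4/6 = 66.7%, Blend 3 114/193 = 59.1% → Blend 1
Overall: Blend 1 75/175 = 42.9%, Blend 3 146/270 = 54.1% → Blend 3
Blend 1 wins each soil group but Blend 3 wins overall — the comparison reverses. Blend 1's plots skew toward clay, which has a lower base rate.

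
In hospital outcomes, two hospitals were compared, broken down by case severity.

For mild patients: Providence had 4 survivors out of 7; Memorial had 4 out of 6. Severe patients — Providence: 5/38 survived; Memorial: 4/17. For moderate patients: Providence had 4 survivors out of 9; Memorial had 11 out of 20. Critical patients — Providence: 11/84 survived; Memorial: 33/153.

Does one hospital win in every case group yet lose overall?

No

Mild: Providence 4/7 = 57.1%, Memorial 4/6 = 66.7% → Memorial
Severe: Providence 5/38 = 13.2%, Memorial 4/17 = 23.5% → Memorial
Moderate: Providence 4/9 = 44.4%, Memorial 11/20 = 55.0% → Memorial
Critical: Providence 11/84 = 13.1%, Memorial 33/153 = 21.6% → Memorial
Overall: Providence 24/138 = 17.4%, Memorial 52/196 = 26.5% → Memorial
Memorial wins overall and in every case group — no reversal.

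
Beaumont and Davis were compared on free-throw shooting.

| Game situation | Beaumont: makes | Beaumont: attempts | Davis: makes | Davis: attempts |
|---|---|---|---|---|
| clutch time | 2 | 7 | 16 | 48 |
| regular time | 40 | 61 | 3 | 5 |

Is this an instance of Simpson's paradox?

No

Clutch time: Beaumont 2/7 = 28.6%, Davis 16/48 = 33.3% → Davis
Regular time: Beaumont 40/61 = 65.6%, Davis 3/5 = 60.0% → Beaumont
Overall: Beaumont 42/68 = 61.8%, Davis 19/53 = 35.8% → Beaumont
Neither sweeps: Beaumont wins 1 of 2 groups, Davis wins 1. Beaumont wins overall but not every group — no Simpson reversal.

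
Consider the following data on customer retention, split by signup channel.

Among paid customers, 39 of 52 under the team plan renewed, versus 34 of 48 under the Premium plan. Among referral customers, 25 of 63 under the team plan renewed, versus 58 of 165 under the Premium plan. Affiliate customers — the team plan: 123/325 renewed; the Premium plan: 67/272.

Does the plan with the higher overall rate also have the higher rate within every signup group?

Paid: the team plan 39/52 = 75.0%, the Premium plan 34/48 = 70.8% → the team plan
Referral: the team plan 25/63 = 39.7%, the Premium plan 58/165 = 35.2% → the team plan
Affiliate: the team plan 123/325 = 37.8%, the Premium plan 67/272 = 24.6% → the team plan
Overall: the team plan 187/440 = 42.5%, the Premium plan 159/485 = 32.8% → the team plan
The team plan wins overall and in every signup group — no reversal.

Yes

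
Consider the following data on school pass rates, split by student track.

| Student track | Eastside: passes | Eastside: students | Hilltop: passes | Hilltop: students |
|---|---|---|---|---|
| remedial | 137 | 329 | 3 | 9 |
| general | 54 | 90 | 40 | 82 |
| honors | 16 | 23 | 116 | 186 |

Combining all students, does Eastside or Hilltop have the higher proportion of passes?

Hilltop

Remedial: Eastside 137/329 = 41.6%, Hilltop 3/9 = 33.3% → Eastside
General: Eastside 54/90 = 60.0%, Hilltop 40/82 = 48.8% → Eastside
Honors: Eastside 16/23 = 69.6%, Hilltop 116/186 = 62.4% → Eastside
Overall: Eastside 207/442 = 46.8%, Hilltop 159/277 = 57.4% → Hilltop
(Eastside wins every student group but Hilltop wins overall — Eastside's students skew toward the low-rate remedial group.)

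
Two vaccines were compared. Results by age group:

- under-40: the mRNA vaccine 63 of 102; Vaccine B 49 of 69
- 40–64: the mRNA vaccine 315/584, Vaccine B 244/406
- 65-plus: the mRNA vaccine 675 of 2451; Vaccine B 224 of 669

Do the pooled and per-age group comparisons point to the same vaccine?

Yes

Under-40: the mRNA vaccine 63/102 = 61.8%, Vaccine B 49/69 = 71.0% → Vaccine B
40–64: the mRNA vaccine 315/584 = 53.9%, Vaccine B 244/406 = 60.1% → Vaccine B
65-plus: the mRNA vaccine 675/2451 = 27.5%, Vaccine B 224/669 = 33.5% → Vaccine B
Overall: the mRNA vaccine 1053/3137 = 33.6%, Vaccine B 517/1144 = 45.2% → Vaccine B
Vaccine B wins overall and in every age group — no reversal.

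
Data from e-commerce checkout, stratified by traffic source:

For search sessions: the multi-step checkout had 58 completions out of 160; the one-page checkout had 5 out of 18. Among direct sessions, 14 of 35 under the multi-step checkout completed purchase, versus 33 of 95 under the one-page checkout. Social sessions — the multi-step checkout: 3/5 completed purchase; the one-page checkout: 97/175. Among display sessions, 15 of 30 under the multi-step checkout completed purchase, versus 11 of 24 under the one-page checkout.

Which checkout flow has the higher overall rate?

Search: the multi-step checkout 58/160 = 36.2%, the one-page checkout 5/18 = 27.8% → the multi-step checkout
Direct: the multi-step checkout 14/35 = 40.0%, the one-page checkout 33/95 = 34.7% → the multi-step checkout
Social: the multi-step checkout 3/5 = 60.0%, the one-page checkout 97/175 = 55.4% → the multi-step checkout
Display: the multi-step checkout 15/30 = 50.0%, the one-page checkout 11/24 = 45.8% → the multi-step checkout
Overall: the multi-step checkout 90/230 = 39.1%, the one-page checkout 146/312 = 46.8% → the one-page checkout
(The multi-step checkout wins every traffic group but the one-page checkout wins overall — the multi-step checkout's sessions skew toward the low-rate search group.)

the one-page checkout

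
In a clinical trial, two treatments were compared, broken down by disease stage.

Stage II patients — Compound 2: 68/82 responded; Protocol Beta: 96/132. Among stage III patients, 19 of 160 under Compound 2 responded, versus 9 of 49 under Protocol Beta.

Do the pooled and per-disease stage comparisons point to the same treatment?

Stage II: Compound 2 68/82 = 82.9%, Protocol Beta 96/132 = 72.7% → Compound 2
Stage III: Compound 2 19/160 = 11.9%, Protocol Beta 9/49 = 18.4% → Protocol Beta
Overall: Compound 2 87/242 = 36.0%, Protocol Beta 105/181 = 58.0% → Protocol Beta
Neither sweeps: Compound 2 wins 1 of 2 groups, Protocol Beta wins 1. Protocol Beta wins overall but not every group — no Simpson reversal.

No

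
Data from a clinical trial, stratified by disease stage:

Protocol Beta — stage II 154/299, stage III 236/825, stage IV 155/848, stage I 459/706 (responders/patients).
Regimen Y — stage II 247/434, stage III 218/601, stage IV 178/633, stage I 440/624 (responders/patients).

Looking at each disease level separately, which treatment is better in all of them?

Regimen Y

Stage II: Protocol Beta 154/299 = 51.5%, Regimen Y 247/434 = 56.9% → Regimen Y
Stage III: Protocol Beta 236/825 = 28.6%, Regimen Y 218/601 = 36.3% → Regimen Y
Stage IV: Protocol Beta 155/848 = 18.3%, Regimen Y 178/633 = 28.1% → Regimen Y
Stage I: Protocol Beta 459/706 = 65.0%, Regimen Y 440/624 = 70.5% → Regimen Y
Regimen Y has the higher rate in all 4 groups.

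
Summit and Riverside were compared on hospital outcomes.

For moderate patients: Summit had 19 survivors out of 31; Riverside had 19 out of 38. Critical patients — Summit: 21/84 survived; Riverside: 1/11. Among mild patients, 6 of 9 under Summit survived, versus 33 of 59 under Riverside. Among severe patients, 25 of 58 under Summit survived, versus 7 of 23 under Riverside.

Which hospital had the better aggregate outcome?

Riverside

Moderate: Summit 19/31 = 61.3%, Riverside 19/38 = 50.0% → Summit
Critical: Summit 21/84 = 25.0%, Riverside 1/11 = 9.1% → Summit
Mild: Summit 6/9 = 66.7%, Riverside 33/59 = 55.9% → Summit
Severe: Summit 25/58 = 43.1%, Riverside 7/23 = 30.4% → Summit
Overall: Summit 71/182 = 39.0%, Riverside 60/131 = 45.8% → Riverside
(Summit wins every case group but Riverside wins overall — Summit's patients skew toward the low-rate critical group.)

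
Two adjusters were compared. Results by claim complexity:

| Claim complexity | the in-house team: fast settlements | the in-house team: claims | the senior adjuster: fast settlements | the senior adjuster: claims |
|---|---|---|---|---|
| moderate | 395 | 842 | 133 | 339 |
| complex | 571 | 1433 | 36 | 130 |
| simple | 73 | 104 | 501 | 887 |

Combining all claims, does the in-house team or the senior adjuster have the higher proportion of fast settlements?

Moderate: the in-house team 395/842 = 46.9%, the senior adjuster 133/339 = 39.2% → the in-house team
Complex: the in-house team 571/1433 = 39.8%, the senior adjuster 36/130 = 27.7% → the in-house team
Simple: the in-house team 73/104 = 70.2%, the senior adjuster 501/887 = 56.5% → the in-house team
Overall: the in-house team 1039/2379 = 43.7%, the senior adjuster 670/1356 = 49.4% → the senior adjuster
(The in-house team wins every claim group but the senior adjuster wins overall — the in-house team's claims skew toward the low-rate complex group.)

the senior adjuster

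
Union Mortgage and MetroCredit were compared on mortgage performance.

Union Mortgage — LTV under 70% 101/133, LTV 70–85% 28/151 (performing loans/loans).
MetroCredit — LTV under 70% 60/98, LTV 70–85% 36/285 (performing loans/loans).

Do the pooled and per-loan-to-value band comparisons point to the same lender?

LTV under 70%: Union Mortgage 101/133 = 75.9%, MetroCredit 60/98 = 61.2% → Union Mortgage
LTV 70–85%: Union Mortgage 28/151 = 18.5%, MetroCredit 36/285 = 12.6% → Union Mortgage
Overall: Union Mortgage 129/284 = 45.4%, MetroCredit 96/383 = 25.1% → Union Mortgage
Union Mortgage wins overall and in every loan-to-value group — no reversal.

Yes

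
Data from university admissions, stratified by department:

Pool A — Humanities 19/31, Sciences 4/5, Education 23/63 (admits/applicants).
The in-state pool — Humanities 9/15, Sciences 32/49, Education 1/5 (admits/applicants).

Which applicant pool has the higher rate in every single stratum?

Pool A

Humanities: Pool A 19/31 = 61.3%, the in-state pool 9/15 = 60.0% → Pool A
Sciences: Pool A 4/5 = 80.0%, the in-state pool 32/49 = 65.3% → Pool A
Education: Pool A 23/63 = 36.5%, the in-state pool 1/5 = 20.0% → Pool A
Pool A has the higher rate in all 3 groups.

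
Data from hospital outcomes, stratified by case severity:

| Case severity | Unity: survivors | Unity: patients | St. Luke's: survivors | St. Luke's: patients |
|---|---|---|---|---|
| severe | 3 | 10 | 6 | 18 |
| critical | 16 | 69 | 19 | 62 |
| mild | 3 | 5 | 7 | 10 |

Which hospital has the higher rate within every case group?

Severe: Unity 3/10 = 30.0%, St. Luke's 6/18 = 33.3% → St. Luke's
Critical: Unity 16/69 = 23.2%, St. Luke's 19/62 = 30.6% → St. Luke's
Mild: Unity 3/5 = 60.0%, St. Luke's 7/10 = 70.0% → St. Luke's
St. Luke's has the higher rate in all 3 groups.

St. Luke's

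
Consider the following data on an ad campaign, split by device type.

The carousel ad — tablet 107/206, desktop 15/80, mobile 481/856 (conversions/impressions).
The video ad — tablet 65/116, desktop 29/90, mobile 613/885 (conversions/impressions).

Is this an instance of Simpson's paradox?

No

Tablet: the carousel ad 107/206 = 51.9%, the video ad 65/116 = 56.0% → the video ad
Desktop: the carousel ad 15/80 = 18.8%, the video ad 29/90 = 32.2% → the video ad
Mobile: the carousel ad 481/856 = 56.2%, the video ad 613/885 = 69.3% → the video ad
Overall: the carousel ad 603/1142 = 52.8%, the video ad 707/1091 = 64.8% → the video ad
The video ad wins overall and in every device group — no reversal.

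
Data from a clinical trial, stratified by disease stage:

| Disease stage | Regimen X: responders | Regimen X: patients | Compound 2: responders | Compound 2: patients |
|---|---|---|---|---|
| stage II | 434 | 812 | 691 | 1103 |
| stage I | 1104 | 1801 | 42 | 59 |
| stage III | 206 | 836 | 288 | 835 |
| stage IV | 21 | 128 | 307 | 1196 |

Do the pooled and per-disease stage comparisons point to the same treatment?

Stage II: Regimen X 434/812 = 53.4%, Compound 2 691/1103 = 62.6% → Compound 2
Stage I: Regimen X 1104/1801 = 61.3%, Compound 2 42/59 = 71.2% → Compound 2
Stage III: Regimen X 206/836 = 24.6%, Compound 2 288/835 = 34.5% → Compound 2
Stage IV: Regimen X 21/128 = 16.4%, Compound 2 307/1196 = 25.7% → Compound 2
Overall: Regimen X 1765/3577 = 49.3%, Compound 2 1328/3193 = 41.6% → Regimen X
Compound 2 wins each disease group but Regimen X wins overall — the comparison reverses. Compound 2's patients skew toward stage IV, which has a lower base rate.

No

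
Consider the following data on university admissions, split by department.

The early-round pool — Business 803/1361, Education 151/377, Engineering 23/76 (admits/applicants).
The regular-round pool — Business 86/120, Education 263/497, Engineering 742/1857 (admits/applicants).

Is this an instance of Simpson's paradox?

Yes

Business: the early-round pool 803/1361 = 59.0%, the regular-round pool 86/120 = 71.7% → the regular-round pool
Education: the early-round pool 151/377 = 40.1%, the regular-round pool 263/497 = 52.9% → the regular-round pool
Engineering: the early-round pool 23/76 = 30.3%, the regular-round pool 742/1857 = 40.0% → the regular-round pool
Overall: the early-round pool 977/1814 = 53.9%, the regular-round pool 1091/2474 = 44.1% → the early-round pool
The regular-round pool wins each department group but the early-round pool wins overall — the comparison reverses. The regular-round pool's applicants skew toward Engineering, which has a lower base rate.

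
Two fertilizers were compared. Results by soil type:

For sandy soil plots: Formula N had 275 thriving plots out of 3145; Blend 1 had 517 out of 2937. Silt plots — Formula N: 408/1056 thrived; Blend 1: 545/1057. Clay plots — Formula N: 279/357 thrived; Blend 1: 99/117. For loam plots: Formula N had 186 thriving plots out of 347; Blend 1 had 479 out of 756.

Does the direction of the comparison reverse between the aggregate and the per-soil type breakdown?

No

Sandy soil: Formula N 275/3145 = 8.7%, Blend 1 517/2937 = 17.6% → Blend 1
Silt: Formula N 408/1056 = 38.6%, Blend 1 545/1057 = 51.6% → Blend 1
Clay: Formula N 279/357 = 78.2%, Blend 1 99/117 = 84.6% → Blend 1
Loam: Formula N 186/347 = 53.6%, Blend 1 479/756 = 63.4% → Blend 1
Overall: Formula N 1148/4905 = 23.4%, Blend 1 1640/4867 = 33.7% → Blend 1
Blend 1 wins overall and in every soil group — no reversal.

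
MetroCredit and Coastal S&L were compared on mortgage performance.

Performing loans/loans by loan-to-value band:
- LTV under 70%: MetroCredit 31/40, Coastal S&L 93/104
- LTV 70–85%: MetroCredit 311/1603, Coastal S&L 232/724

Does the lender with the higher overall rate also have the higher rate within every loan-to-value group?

Yes

LTV under 70%: MetroCredit 31/40 = 77.5%, Coastal S&L 93/104 = 89.4% → Coastal S&L
LTV 70–85%: MetroCredit 311/1603 = 19.4%, Coastal S&L 232/724 = 32.0% → Coastal S&L
Overall: MetroCredit 342/1643 = 20.8%, Coastal S&L 325/828 = 39.3% → Coastal S&L
Coastal S&L wins overall and in every loan-to-value group — no reversal.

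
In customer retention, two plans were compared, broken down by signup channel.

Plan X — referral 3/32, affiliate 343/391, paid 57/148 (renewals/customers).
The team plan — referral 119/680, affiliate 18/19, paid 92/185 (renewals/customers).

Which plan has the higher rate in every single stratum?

the team plan

Referral: Plan X 3/32 = 9.4%, the team plan 119/680 = 17.5% → the team plan
Affiliate: Plan X 343/391 = 87.7%, the team plan 18/19 = 94.7% → the team plan
Paid: Plan X 57/148 = 38.5%, the team plan 92/185 = 49.7% → the team plan
The team plan has the higher rate in all 3 groups.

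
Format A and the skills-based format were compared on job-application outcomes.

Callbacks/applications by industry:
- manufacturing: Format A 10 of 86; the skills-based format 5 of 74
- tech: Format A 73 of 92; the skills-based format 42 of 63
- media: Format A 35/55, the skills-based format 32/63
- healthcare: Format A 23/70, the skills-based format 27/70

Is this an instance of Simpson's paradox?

No

Manufacturing: Format A 10/86 = 11.6%, the skills-based format 5/74 = 6.8% → Format A
Tech: Format A 73/92 = 79.3%, the skills-based format 42/63 = 66.7% → Format A
Media: Format A 35/55 = 63.6%, the skills-based format 32/63 = 50.8% → Format A
Healthcare: Format A 23/70 = 32.9%, the skills-based format 27/70 = 38.6% → the skills-based format
Overall: Format A 141/303 = 46.5%, the skills-based format 106/270 = 39.3% → Format A
Neither sweeps: Format A wins 3 of 4 groups, the skills-based format wins 1. Format A wins overall but not every group — no Simpson reversal.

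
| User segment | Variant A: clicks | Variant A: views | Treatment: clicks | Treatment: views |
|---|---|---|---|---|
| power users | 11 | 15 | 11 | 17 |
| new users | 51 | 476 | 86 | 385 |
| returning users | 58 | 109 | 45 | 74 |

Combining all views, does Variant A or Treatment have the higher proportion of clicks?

Power users: Variant A 11/15 = 73.3%, Treatment 11/17 = 64.7% → Variant A
New users: Variant A 51/476 = 10.7%, Treatment 86/385 = 22.3% → Treatment
Returning users: Variant A 58/109 = 53.2%, Treatment 45/74 = 60.8% → Treatment
Overall: Variant A 120/600 = 20.0%, Treatment 142/476 = 29.8% → Treatment
(Neither sweeps every user group, but Treatment has the higher pooled rate.)

Treatment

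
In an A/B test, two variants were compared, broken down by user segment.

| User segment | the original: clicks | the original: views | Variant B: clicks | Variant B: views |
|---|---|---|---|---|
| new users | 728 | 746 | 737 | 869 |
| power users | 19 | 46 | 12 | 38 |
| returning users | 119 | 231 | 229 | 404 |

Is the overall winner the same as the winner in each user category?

New users: the original 728/746 = 97.6%, Variant B 737/869 = 84.8% → the original
Power users: the original 19/46 = 41.3%, Variant B 12/38 = 31.6% → the original
Returning users: the original 119/231 = 51.5%, Variant B 229/404 = 56.7% → Variant B
Overall: the original 866/1023 = 84.7%, Variant B 978/1311 = 74.6% → the original
Neither sweeps: the original wins 2 of 3 groups, Variant B wins 1. The original wins overall but not every group — no Simpson reversal.

No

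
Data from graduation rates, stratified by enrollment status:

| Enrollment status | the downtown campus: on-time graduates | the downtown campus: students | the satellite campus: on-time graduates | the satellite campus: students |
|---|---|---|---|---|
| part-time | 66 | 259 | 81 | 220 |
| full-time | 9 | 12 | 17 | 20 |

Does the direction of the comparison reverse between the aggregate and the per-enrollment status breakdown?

Part-time: the downtown campus 66/259 = 25.5%, the satellite campus 81/220 = 36.8% → the satellite campus
Full-time: the downtown campus 9/12 = 75.0%, the satellite campus 17/20 = 85.0% → the satellite campus
Overall: the downtown campus 75/271 = 27.7%, the satellite campus 98/240 = 40.8% → the satellite campus
The satellite campus wins overall and in every enrollment group — no reversal.

No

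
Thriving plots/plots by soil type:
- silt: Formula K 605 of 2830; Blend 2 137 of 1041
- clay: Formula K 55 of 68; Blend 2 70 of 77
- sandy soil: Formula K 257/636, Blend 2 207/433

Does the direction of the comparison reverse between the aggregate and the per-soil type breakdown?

Silt: Formula K 605/2830 = 21.4%, Blend 2 137/1041 = 13.2% → Formula K
Clay: Formula K 55/68 = 80.9%, Blend 2 70/77 = 90.9% → Blend 2
Sandy soil: Formula K 257/636 = 40.4%, Blend 2 207/433 = 47.8% → Blend 2
Overall: Formula K 917/3534 = 25.9%, Blend 2 414/1551 = 26.7% → Blend 2
Neither sweeps: Formula K wins 1 of 3 groups, Blend 2 wins 2. Blend 2 wins overall but not every group — no Simpson reversal.

No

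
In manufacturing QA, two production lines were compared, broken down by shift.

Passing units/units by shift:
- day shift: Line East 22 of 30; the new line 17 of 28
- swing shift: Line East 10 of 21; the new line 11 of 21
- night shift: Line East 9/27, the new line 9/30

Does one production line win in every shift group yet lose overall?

Day shift: Line East 22/30 = 73.3%, the new line 17/28 = 60.7% → Line East
Swing shift: Line East 10/21 = 47.6%, the new line 11/21 = 52.4% → the new line
Night shift: Line East 9/27 = 33.3%, the new line 9/30 = 30.0% → Line East
Overall: Line East 41/78 = 52.6%, the new line 37/79 = 46.8% → Line East
Neither sweeps: Line East wins 2 of 3 groups, the new line wins 1. Line East wins overall but not every group — no Simpson reversal.

No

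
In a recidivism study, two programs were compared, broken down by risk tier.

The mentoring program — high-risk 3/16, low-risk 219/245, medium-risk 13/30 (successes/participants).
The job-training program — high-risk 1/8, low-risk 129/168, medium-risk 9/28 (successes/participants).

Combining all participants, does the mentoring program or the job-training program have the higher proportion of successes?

the mentoring program

High-risk: the mentoring program 3/16 = 18.8%, the job-training program 1/8 = 12.5% → the mentoring program
Low-risk: the mentoring program 219/245 = 89.4%, the job-training program 129/168 = 76.8% → the mentoring program
Medium-risk: the mentoring program 13/30 = 43.3%, the job-training program 9/28 = 32.1% → the mentoring program
Overall: the mentoring program 235/291 = 80.8%, the job-training program 139/204 = 68.1% → the mentoring program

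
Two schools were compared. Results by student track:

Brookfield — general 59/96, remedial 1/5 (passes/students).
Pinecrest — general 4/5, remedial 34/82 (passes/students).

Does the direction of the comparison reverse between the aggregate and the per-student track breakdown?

Yes

General: Brookfield 59/96 = 61.5%, Pinecrest 4/5 = 80.0% → Pinecrest
Remedial: Brookfield 1/5 = 20.0%, Pinecrest 34/82 = 41.5% → Pinecrest
Overall: Brookfield 60/101 = 59.4%, Pinecrest 38/87 = 43.7% → Brookfield
Pinecrest wins each student group but Brookfield wins overall — the comparison reverses. Pinecrest's students skew toward remedial, which has a lower base rate.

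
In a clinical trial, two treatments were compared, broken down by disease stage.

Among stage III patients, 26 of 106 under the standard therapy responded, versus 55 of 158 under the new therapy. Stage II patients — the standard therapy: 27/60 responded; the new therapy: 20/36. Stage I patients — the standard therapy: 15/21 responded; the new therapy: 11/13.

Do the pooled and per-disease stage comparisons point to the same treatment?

Yes

Stage III: the standard therapy 26/106 = 24.5%, the new therapy 55/158 = 34.8% → the new therapy
Stage II: the standard therapy 27/60 = 45.0%, the new therapy 20/36 = 55.6% → the new therapy
Stage I: the standard therapy 15/21 = 71.4%, the new therapy 11/13 = 84.6% → the new therapy
Overall: the standard therapy 68/187 = 36.4%, the new therapy 86/207 = 41.5% → the new therapy
The new therapy wins overall and in every disease group — no reversal.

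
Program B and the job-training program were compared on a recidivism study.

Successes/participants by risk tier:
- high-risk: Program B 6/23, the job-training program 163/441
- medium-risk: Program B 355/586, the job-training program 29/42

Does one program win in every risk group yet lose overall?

Yes

High-risk: Program B 6/23 = 26.1%, the job-training program 163/441 = 37.0% → the job-training program
Medium-risk: Program B 355/586 = 60.6%, the job-training program 29/42 = 69.0% → the job-training program
Overall: Program B 361/609 = 59.3%, the job-training program 192/483 = 39.8% → Program B
The job-training program wins each risk group but Program B wins overall — the comparison reverses. The job-training program's participants skew toward high-risk, which has a lower base rate.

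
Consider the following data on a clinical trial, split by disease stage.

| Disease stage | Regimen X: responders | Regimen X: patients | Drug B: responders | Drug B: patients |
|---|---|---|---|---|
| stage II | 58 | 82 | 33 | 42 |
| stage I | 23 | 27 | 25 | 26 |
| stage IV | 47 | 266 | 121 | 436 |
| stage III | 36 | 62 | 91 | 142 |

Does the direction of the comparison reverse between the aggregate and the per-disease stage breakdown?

No

Stage II: Regimen X 58/82 = 70.7%, Drug B 33/42 = 78.6% → Drug B
Stage I: Regimen X 23/27 = 85.2%, Drug B 25/26 = 96.2% → Drug B
Stage IV: Regimen X 47/266 = 17.7%, Drug B 121/436 = 27.8% → Drug B
Stage III: Regimen X 36/62 = 58.1%, Drug B 91/142 = 64.1% → Drug B
Overall: Regimen X 164/437 = 37.5%, Drug B 270/646 = 41.8% → Drug B
Drug B wins overall and in every disease group — no reversal.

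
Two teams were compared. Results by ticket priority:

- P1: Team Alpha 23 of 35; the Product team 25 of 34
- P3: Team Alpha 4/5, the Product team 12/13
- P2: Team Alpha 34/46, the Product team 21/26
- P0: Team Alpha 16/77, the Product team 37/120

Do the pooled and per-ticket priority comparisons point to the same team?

P1: Team Alpha 23/35 = 65.7%, the Product team 25/34 = 73.5% → the Product team
P3: Team Alpha 4/5 = 80.0%, the Product team 12/13 = 92.3% → the Product team
P2: Team Alpha 34/46 = 73.9%, the Product team 21/26 = 80.8% → the Product team
P0: Team Alpha 16/77 = 20.8%, the Product team 37/120 = 30.8% → the Product team
Overall: Team Alpha 77/163 = 47.2%, the Product team 95/193 = 49.2% → the Product team
The Product team wins overall and in every ticket group — no reversal.

Yes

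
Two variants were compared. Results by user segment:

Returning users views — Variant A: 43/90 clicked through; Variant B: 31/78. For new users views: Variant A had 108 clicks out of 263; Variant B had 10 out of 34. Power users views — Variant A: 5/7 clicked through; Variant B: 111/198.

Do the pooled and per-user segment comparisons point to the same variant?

Returning users: Variant A 43/90 = 47.8%, Variant B 31/78 = 39.7% → Variant A
New users: Variant A 108/263 = 41.1%, Variant B 10/34 = 29.4% → Variant A
Power users: Variant A 5/7 = 71.4%, Variant B 111/198 = 56.1% → Variant A
Overall: Variant A 156/360 = 43.3%, Variant B 152/310 = 49.0% → Variant B
Variant A wins each user group but Variant B wins overall — the comparison reverses. Variant A's views skew toward new users, which has a lower base rate.

No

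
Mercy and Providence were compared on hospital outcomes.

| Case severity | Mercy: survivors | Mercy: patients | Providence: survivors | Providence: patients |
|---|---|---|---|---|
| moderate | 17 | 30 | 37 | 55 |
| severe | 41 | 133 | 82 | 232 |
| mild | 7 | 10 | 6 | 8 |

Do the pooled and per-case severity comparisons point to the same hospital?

Moderate: Mercy 17/30 = 56.7%, Providence 37/55 = 67.3% → Providence
Severe: Mercy 41/133 = 30.8%, Providence 82/232 = 35.3% → Providence
Mild: Mercy 7/10 = 70.0%, Providence 6/8 = 75.0% → Providence
Overall: Mercy 65/173 = 37.6%, Providence 125/295 = 42.4% → Providence
Providence wins overall and in every case group — no reversal.

Yes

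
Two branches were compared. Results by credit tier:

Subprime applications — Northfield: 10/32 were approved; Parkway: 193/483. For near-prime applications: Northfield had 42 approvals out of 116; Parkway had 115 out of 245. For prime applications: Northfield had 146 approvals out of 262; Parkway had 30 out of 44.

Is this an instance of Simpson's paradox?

Yes

Subprime: Northfield 10/32 = 31.2%, Parkway 193/483 = 40.0% → Parkway
Near-prime: Northfield 42/116 = 36.2%, Parkway 115/245 = 46.9% → Parkway
Prime: Northfield 146/262 = 55.7%, Parkway 30/44 = 68.2% → Parkway
Overall: Northfield 198/410 = 48.3%, Parkway 338/772 = 43.8% → Northfield
Parkway wins each credit group but Northfield wins overall — the comparison reverses. Parkway's applications skew toward subprime, which has a lower base rate.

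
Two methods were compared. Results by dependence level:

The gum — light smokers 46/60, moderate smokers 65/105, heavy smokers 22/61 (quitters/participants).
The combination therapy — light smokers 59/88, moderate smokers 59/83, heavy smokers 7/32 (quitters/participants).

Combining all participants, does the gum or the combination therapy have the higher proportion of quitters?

Light smokers: the gum 46/60 = 76.7%, the combination therapy 59/88 = 67.0% → the gum
Moderate smokers: the gum 65/105 = 61.9%, the combination therapy 59/83 = 71.1% → the combination therapy
Heavy smokers: the gum 22/61 = 36.1%, the combination therapy 7/32 = 21.9% → the gum
Overall: the gum 133/226 = 58.8%, the combination therapy 125/203 = 61.6% → the combination therapy
(Neither sweeps every dependence group, but the combination therapy has the higher pooled rate.)

the combination therapy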